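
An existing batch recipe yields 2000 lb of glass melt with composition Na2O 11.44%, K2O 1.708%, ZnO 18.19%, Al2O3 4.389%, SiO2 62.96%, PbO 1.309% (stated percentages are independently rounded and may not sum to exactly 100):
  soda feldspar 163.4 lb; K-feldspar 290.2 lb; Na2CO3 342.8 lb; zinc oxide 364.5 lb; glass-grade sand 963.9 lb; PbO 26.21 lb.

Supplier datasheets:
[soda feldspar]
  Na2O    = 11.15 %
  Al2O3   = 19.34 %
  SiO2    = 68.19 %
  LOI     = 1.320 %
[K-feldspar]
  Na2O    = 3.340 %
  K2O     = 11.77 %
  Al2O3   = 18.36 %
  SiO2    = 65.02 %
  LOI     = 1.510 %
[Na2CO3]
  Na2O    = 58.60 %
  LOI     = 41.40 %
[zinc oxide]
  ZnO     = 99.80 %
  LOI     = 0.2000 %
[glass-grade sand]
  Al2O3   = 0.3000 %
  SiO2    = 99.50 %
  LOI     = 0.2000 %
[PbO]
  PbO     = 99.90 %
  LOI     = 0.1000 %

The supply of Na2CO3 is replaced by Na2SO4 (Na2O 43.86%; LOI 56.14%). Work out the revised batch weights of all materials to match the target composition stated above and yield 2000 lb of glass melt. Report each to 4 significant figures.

The whole derivation runs at full precision in every operation — the intermediate values are shown (rounded to 4 significant digits) on the page — every reported number is rounded once only. All derived quantities, including ignition loss, glass mass, the totals, the six compositions, the yield, are computed from the batch weights for 2000 lb of glass in full precision, as set out in question or answer.
Target masses of each oxide per 2000 lb glass melt:
  Na2O: 11.44% × 2000 = 228.8 lb
  K2O: 1.708% × 2000 = 34.16 lb
  ZnO: 18.19% × 2000 = 363.8 lb
  Al2O3: 4.389% × 2000 = 87.78 lb
  SiO2: 62.96% × 2000 = 1259 lb
  PbO: 1.309% × 2000 = 26.18 lb
Checking each oxide sum on the weights just shown, against the basis in use (oxide sums agree with the targets exact up to rounding of places):
  Na2O: 163.4·0.1115 + 290.2·0.03340 + 458.0·0.4386 = 228.8 lb (target 228.8 lb)
  K2O: 290.2·0.1177 = 34.16 lb (target 34.16 lb)
  ZnO: 364.5·0.9980 = 363.8 lb (target 363.8 lb)
  Al2O3: 163.4·0.1934 + 290.2·0.1836 + 963.9·0.003000 = 87.77 lb (target 87.78 lb)
  SiO2: 163.4·0.6819 + 290.2·0.6502 + 963.9·0.9950 = 1259 lb (target 1259 lb)
  PbO: 26.21·0.9990 = 26.18 lb (target 26.18 lb)
Auditing the glass mass value: total batch − LOI = 2000 lb (targets for the oxides total 2000 lb; against the stated basis, 2000 lb — rounding explains the deltas).
Batch total: Σ batch = 2266 lb; loss to ignition Σ batch·LOI = 266.3 lb; the yield ratio, glass ÷ batch: 88.25%.

Revised batch per 2000 lb glass melt:
  soda feldspar: 163.4 lb
  K-feldspar: 290.2 lb
  Na2SO4: 458.0 lb
  zinc oxide: 364.5 lb
  glass-grade sand: 963.9 lb
  PbO: 26.21 lb
Total batch = 2266 lb; LOI loss = 266.3 lb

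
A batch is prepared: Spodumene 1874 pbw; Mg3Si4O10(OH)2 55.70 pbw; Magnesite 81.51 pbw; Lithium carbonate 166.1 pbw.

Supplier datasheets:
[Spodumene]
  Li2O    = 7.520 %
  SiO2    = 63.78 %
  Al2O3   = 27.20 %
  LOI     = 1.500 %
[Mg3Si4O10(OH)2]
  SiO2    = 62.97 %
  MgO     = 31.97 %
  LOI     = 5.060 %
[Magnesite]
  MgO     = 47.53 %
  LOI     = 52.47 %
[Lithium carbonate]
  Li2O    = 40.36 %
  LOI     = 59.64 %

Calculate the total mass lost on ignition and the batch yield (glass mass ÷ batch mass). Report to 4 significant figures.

All internal work keeps exact precision through the solve; values along the way appear rounded to four significant digits in the working; every reported number takes exactly one rounding; derived quantities, which include glass mass, the yield, LOI, four oxide percentages, totals, are computed in full precision, as written in question or answer, using the weight values at 2005 pbw of glass.
LOI of each material in turn:
  Spodumene: 1874 × 0.01500 = 28.11 pbw
  Mg3Si4O10(OH)2: 55.70 × 0.05060 = 2.818 pbw
  Magnesite: 81.51 × 0.5247 = 42.77 pbw
  Lithium carbonate: 166.1 × 0.5964 = 99.06 pbw
Total LOI = 172.8 pbw
Glass = batch − LOI = 2177 − 172.8 = 2005 pbw

LOI loss = 172.8 pbw; glass = 2005 pbw; yield = 92.07%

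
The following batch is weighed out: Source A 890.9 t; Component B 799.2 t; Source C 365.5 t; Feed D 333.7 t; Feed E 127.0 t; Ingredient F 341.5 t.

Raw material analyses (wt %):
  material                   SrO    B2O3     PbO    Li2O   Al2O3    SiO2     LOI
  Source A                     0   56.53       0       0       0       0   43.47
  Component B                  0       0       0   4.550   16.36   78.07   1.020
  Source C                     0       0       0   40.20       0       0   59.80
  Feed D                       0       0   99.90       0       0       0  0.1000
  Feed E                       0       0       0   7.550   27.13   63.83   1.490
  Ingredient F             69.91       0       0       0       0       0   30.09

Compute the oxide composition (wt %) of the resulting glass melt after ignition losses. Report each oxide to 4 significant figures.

Glass mass = 2139 t (batch 2858 − LOI 719.0).
Composition: SrO 11.16%, B2O3 23.55%, PbO 15.59%, Li2O 9.018%, Al2O3 7.724%, SiO2 32.96%

Exact precision is carried in every operation; values along the way appear (rounded to 4 significant digits) in the printout — every reported figure takes a single rounding. The derived quantities (glass mass, six oxide percentages, totals, ignition loss, the yield) are carried in full float precision starting from the weights for 2139 t of glass, as written in the question or the answer.
What the batch supplies per oxide:
  SrO: 341.5·0.6991 = 238.7 t
  B2O3: 890.9·0.5653 = 503.6 t
  PbO: 333.7·0.9990 = 333.4 t
  Li2O: 799.2·0.04550 + 365.5·0.4020 + 127.0·0.07550 = 192.9 t
  Al2O3: 799.2·0.1636 + 127.0·0.2713 = 165.2 t
  SiO2: 799.2·0.7807 + 127.0·0.6383 = 705.0 t
LOI: 890.9·0.4347 + 799.2·0.01020 + 365.5·0.5980 + 333.7·0.001000 + 127.0·0.01490 + 341.5·0.3009 = 719.0 t
The glass mass, total less LOI, = 2858 − 719.0 = 2139 t (consistent with Σ oxide mass)
percent by weight: oxide/glass ×100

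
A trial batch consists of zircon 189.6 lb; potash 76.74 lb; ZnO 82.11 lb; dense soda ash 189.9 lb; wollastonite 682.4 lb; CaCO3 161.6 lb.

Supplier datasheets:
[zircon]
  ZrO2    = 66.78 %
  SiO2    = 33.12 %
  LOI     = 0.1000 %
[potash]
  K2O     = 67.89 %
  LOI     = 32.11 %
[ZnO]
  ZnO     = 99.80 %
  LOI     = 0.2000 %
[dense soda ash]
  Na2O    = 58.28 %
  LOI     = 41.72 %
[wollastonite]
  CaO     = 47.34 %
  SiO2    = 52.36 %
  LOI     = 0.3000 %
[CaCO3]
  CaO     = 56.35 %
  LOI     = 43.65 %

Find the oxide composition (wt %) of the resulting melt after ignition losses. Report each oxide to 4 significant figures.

Every computation runs at full float precision throughout; the intermediate values are printed (rounded to 4 significant figures) in the printout — every reported result takes a single rounding; all derived quantities are rebuilt at full float precision (the yield, the totals, LOI, net glass mass, six oxide percentages) from the weighed amounts on 1206 lb of glass as given in problem or answer.
Per-oxide mass from batch:
  CaO: 682.4·0.4734 + 161.6·0.5635 = 414.1 lb
  Na2O: 189.9·0.5828 = 110.7 lb
  K2O: 76.74·0.6789 = 52.10 lb
  ZrO2: 189.6·0.6678 = 126.6 lb
  ZnO: 82.11·0.9980 = 81.95 lb
  SiO2: 189.6·0.3312 + 682.4·0.5236 = 420.1 lb
LOI: 189.6·0.001000 + 76.74·0.3211 + 82.11·0.002000 + 189.9·0.4172 + 682.4·0.003000 + 161.6·0.4365 = 176.8 lb
The glass mass, total less LOI, = 1382 − 176.8 = 1206 lb (the oxide masses sum to this)
wt %: oxide over glass, times 100

Glass mass = 1206 lb (batch 1382 − LOI 176.8).
Composition: CaO 34.35%, Na2O 9.180%, K2O 4.322%, ZrO2 10.50%, ZnO 6.797%, SiO2 34.85%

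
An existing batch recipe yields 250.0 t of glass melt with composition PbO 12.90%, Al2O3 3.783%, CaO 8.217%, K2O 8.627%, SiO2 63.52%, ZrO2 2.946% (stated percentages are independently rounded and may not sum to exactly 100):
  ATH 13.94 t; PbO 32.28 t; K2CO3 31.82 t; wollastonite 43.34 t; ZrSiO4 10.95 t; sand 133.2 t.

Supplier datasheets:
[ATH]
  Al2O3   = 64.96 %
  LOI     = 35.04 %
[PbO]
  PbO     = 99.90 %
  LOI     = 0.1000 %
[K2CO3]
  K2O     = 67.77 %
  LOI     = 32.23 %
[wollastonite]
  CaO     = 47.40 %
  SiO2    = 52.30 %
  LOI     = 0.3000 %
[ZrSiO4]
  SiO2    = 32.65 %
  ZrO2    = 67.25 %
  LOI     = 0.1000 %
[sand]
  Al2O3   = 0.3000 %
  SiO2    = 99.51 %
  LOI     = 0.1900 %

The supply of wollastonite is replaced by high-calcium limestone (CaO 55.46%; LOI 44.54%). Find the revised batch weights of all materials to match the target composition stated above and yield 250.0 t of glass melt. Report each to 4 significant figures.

Revised batch per 250.0 t glass melt:
  ATH: 13.84 t
  PbO: 32.28 t
  K2CO3: 31.82 t
  high-calcium limestone: 37.04 t
  ZrSiO4: 10.95 t
  sand: 156.0 t
Total batch = 281.9 t; LOI loss = 31.94 t

Full float precision is maintained through the solve. Intermediates appear rounded off to 4 significant figures in the working. Each reported result takes just one rounding; all derived quantities (the totals, yield, glass mass, ignition loss, the six compositions) are rebuilt starting from the weights for 250.0 t of glass at exact precision, as set out in problem or answer.
Per-oxide target masses for 250.0 t glass melt:
  PbO: 12.90% × 250.0 = 32.25 t
  Al2O3: 3.783% × 250.0 = 9.458 t
  CaO: 8.217% × 250.0 = 20.54 t
  K2O: 8.627% × 250.0 = 21.57 t
  SiO2: 63.52% × 250.0 = 158.8 t
  ZrO2: 2.946% × 250.0 = 7.365 t
Oxide-by-oxide audit given the weights on record, for the quoted basis mass (sums match the target masses once rounding is allowed for):
  PbO: 32.28·0.9990 = 32.25 t (target 32.25 t)
  Al2O3: 13.84·0.6496 + 156.0·0.003000 = 9.458 t (target 9.458 t)
  CaO: 37.04·0.5546 = 20.54 t (target 20.54 t)
  K2O: 31.82·0.6777 = 21.56 t (target 21.57 t)
  SiO2: 10.95·0.3265 + 156.0·0.9951 = 158.8 t (target 158.8 t)
  ZrO2: 10.95·0.6725 = 7.364 t (target 7.365 t)
Glass mass check: batch total minus LOI = 250.0 t (the targets, summed, come to 250.0 t; stated basis 250.0 t — differing by rounding only).
Whole-batch sum: Σ batch = 281.9 t; LOI loss = Σ batch·LOI = 31.94 t; yield, glass over the total, = 88.67%.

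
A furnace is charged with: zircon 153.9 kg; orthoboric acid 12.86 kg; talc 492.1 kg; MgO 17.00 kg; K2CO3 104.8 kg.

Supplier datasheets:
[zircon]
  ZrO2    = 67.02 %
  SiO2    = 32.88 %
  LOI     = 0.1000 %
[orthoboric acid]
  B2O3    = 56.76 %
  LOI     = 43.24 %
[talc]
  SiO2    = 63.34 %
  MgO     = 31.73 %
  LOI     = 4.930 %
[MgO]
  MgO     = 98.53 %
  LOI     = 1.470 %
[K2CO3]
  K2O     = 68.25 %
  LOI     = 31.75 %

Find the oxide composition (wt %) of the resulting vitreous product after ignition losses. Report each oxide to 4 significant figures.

Glass mass = 717.2 kg (batch 780.7 − LOI 63.50).
Composition: B2O3 1.018%, K2O 9.973%, ZrO2 14.38%, SiO2 50.52%, MgO 24.11%

Working values appear rounded to four significant digits on the page — the working math keeps exact precision from start to finish; every reported result includes exactly one rounding — derived quantities, which include the five compositions, ignition loss, the yield, totals, net glass mass, are carried at full precision, precisely as stated by problem or answer, from the batch weights per 717.2 kg of glass.
Oxide-by-oxide delivered mass:
  B2O3: 12.86·0.5676 = 7.299 kg
  K2O: 104.8·0.6825 = 71.53 kg
  ZrO2: 153.9·0.6702 = 103.1 kg
  SiO2: 153.9·0.3288 + 492.1·0.6334 = 362.3 kg
  MgO: 492.1·0.3173 + 17.00·0.9853 = 172.9 kg
LOI: 153.9·0.001000 + 12.86·0.4324 + 492.1·0.04930 + 17.00·0.01470 + 104.8·0.3175 = 63.50 kg
Resulting glass, batch − LOI: 780.7 − 63.50 = 717.2 kg (the oxide masses sum to this)
percent by weight: oxide/glass ×100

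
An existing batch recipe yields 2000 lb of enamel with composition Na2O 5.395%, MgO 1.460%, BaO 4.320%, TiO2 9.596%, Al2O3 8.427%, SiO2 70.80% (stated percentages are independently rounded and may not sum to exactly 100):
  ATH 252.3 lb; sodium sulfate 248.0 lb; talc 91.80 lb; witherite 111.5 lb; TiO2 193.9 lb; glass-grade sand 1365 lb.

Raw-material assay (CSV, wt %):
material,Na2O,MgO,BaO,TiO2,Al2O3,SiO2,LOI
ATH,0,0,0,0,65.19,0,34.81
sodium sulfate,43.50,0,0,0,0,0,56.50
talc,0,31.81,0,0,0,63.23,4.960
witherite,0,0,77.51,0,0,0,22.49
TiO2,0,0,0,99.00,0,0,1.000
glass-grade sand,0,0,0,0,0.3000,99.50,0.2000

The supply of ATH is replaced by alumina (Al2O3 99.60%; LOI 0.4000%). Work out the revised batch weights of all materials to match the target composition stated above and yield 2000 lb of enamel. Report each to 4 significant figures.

Revised batch per 2000 lb enamel:
  alumina: 165.1 lb
  sodium sulfate: 248.0 lb
  talc: 91.80 lb
  witherite: 111.5 lb
  TiO2: 193.9 lb
  glass-grade sand: 1365 lb
Total batch = 2175 lb; LOI loss = 175.1 lb

Working values are printed (rounded to 4 significant figures) between the steps; all arithmetic maintains full precision from first step to last; each reported figure is rounded once only; all derived quantities, which include net glass mass, yield, totals, ignition loss, six oxide percentages, are rebuilt in full precision, as set out in question or answer, starting from the weights for 2000 lb of glass.
Target oxide masses per 2000 lb enamel:
  Na2O: 5.395% × 2000 = 107.9 lb
  MgO: 1.460% × 2000 = 29.20 lb
  BaO: 4.320% × 2000 = 86.40 lb
  TiO2: 9.596% × 2000 = 191.9 lb
  Al2O3: 8.427% × 2000 = 168.5 lb
  SiO2: 70.80% × 2000 = 1416 lb
A balance pass over the oxides, per the reported batch figures, under the basis named above (sums match the target masses within answer rounding):
  Na2O: 248.0·0.4350 = 107.9 lb (target 107.9 lb)
  MgO: 91.80·0.3181 = 29.20 lb (target 29.20 lb)
  BaO: 111.5·0.7751 = 86.42 lb (target 86.40 lb)
  TiO2: 193.9·0.9900 = 192.0 lb (target 191.9 lb)
  Al2O3: 165.1·0.9960 + 1365·0.003000 = 168.5 lb (target 168.5 lb)
  SiO2: 91.80·0.6323 + 1365·0.9950 = 1416 lb (target 1416 lb)
Consistency of the glass mass: total batch − LOI = 2000 lb (the targets, summed, come to 2000 lb; with the basis standing at 2000 lb — differing by rounding only).
Summing the batch: Σ batch = 2175 lb; LOI loss = Σ batch·LOI = 175.1 lb; glass ÷ batch gives a yield of 91.95%.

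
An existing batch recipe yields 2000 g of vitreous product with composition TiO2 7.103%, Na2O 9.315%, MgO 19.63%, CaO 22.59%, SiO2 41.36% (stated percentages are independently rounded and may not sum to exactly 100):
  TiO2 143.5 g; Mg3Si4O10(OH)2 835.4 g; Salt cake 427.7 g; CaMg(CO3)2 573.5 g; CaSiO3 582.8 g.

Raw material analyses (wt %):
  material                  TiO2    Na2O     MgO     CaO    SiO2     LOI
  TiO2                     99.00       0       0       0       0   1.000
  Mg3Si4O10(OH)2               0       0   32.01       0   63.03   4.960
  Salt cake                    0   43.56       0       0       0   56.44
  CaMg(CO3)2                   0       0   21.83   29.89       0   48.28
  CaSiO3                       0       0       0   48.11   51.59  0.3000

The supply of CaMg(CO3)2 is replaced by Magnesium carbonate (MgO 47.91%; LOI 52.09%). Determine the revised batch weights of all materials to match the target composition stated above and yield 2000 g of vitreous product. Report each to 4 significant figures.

Revised batch per 2000 g vitreous product:
  TiO2: 143.5 g
  Mg3Si4O10(OH)2: 543.7 g
  Salt cake: 427.7 g
  Magnesium carbonate: 456.2 g
  CaSiO3: 939.1 g
Total batch = 2510 g; LOI loss = 510.2 g

Intermediates are printed (rounded to four significant digits) within the worked lines; every computation holds full precision from first step to last — each reported result takes exactly one rounding. The derived quantities, which include glass mass, the five compositions, ignition loss, yield, totals, are recomputed in exact precision, exactly as printed in problem or answer, using the weight values for 2000 g of glass.
The oxide mass targets at 2000 g vitreous product:
  TiO2: 7.103% × 2000 = 142.1 g
  Na2O: 9.315% × 2000 = 186.3 g
  MgO: 19.63% × 2000 = 392.6 g
  CaO: 22.59% × 2000 = 451.8 g
  SiO2: 41.36% × 2000 = 827.2 g
Checking each oxide sum on the weights just shown, relative to the basis at hand (sum by sum, the targets are met once rounding is allowed for):
  TiO2: 143.5·0.9900 = 142.1 g (target 142.1 g)
  Na2O: 427.7·0.4356 = 186.3 g (target 186.3 g)
  MgO: 543.7·0.3201 + 456.2·0.4791 = 392.6 g (target 392.6 g)
  CaO: 939.1·0.4811 = 451.8 g (target 451.8 g)
  SiO2: 543.7·0.6303 + 939.1·0.5159 = 827.2 g (target 827.2 g)
Glass mass check: whole batch net of LOI = 2000 g (summing oxide targets gives 2000 g; against the stated basis, 2000 g — rounding explains the deltas).
Batch grand total — Σ batch = 2510 g; Σ batch·LOI gives LOI loss = 510.2 g; the yield ratio, glass ÷ batch: 79.67%.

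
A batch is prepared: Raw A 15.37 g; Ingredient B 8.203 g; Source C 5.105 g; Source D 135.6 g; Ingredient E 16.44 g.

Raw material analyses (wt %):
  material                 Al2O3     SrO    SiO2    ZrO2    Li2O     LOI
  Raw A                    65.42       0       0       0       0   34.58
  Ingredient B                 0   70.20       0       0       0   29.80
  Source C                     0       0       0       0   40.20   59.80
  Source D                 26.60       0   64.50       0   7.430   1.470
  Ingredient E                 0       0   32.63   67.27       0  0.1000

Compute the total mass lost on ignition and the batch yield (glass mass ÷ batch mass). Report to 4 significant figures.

LOI loss = 12.82 g; glass = 167.9 g; yield = 92.90%

Values along the way are displayed with 4-significant-figure rounding between the steps; the working math carries full float precision at every stage; exactly one rounding goes into every reported result. The derived quantities (glass mass, five oxide percentages, the yield, the totals, LOI) are recomputed at full float precision from the weighed amounts at 167.9 g of glass as written in either problem or answer.
Per-material ignition loss:
  Raw A: 15.37 × 0.3458 = 5.315 g
  Ingredient B: 8.203 × 0.2980 = 2.444 g
  Source C: 5.105 × 0.5980 = 3.053 g
  Source D: 135.6 × 0.01470 = 1.993 g
  Ingredient E: 16.44 × 0.001000 = 0.01644 g
Total LOI = 12.82 g
Glass = batch − LOI = 180.7 − 12.82 = 167.9 g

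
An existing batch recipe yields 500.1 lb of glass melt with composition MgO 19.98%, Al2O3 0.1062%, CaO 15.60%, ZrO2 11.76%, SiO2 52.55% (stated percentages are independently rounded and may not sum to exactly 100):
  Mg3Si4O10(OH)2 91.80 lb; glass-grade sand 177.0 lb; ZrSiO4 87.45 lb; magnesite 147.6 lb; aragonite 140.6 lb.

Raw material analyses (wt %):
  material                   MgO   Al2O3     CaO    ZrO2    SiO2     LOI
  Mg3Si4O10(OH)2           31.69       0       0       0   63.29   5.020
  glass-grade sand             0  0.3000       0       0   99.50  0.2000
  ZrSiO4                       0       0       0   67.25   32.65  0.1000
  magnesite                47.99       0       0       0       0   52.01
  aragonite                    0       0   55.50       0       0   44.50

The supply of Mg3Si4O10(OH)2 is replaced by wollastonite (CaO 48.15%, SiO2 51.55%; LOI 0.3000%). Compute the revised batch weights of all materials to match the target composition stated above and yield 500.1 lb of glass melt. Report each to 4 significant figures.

Revised batch per 500.1 lb glass melt:
  wollastonite: 112.7 lb
  glass-grade sand: 177.0 lb
  ZrSiO4: 87.45 lb
  magnesite: 208.2 lb
  aragonite: 42.79 lb
Total batch = 628.1 lb; LOI loss = 128.1 lb

Intermediates are shown, with 4-significant-figure rounding, between the steps; all internal work maintains full float precision from start to finish — every reported value carries a single rounding. All derived quantities are computed from the batch weights for 500.1 lb of glass in full float precision (the yield, net glass mass, the totals, LOI, five oxide percentages), as they appear in the question or the answer.
Oxide mass targets, per 500.1 lb glass melt:
  MgO: 19.98% × 500.1 = 99.92 lb
  Al2O3: 0.1062% × 500.1 = 0.5311 lb
  CaO: 15.60% × 500.1 = 78.02 lb
  ZrO2: 11.76% × 500.1 = 58.81 lb
  SiO2: 52.55% × 500.1 = 262.8 lb
Per-oxide balance check working from each reported weight, relative to the basis at hand (oxide sums agree with the targets up to rounding of the answer):
  MgO: 208.2·0.4799 = 99.92 lb (target 99.92 lb)
  Al2O3: 177.0·0.003000 = 0.5310 lb (target 0.5311 lb)
  CaO: 112.7·0.4815 + 42.79·0.5550 = 78.01 lb (target 78.02 lb)
  ZrO2: 87.45·0.6725 = 58.81 lb (target 58.81 lb)
  SiO2: 112.7·0.5155 + 177.0·0.9950 + 87.45·0.3265 = 262.8 lb (target 262.8 lb)
Mass balance on the glass: total batch − LOI = 500.0 lb (the targets, summed, come to 500.1 lb; the stated basis being 500.1 lb — gaps are rounding artifacts).
Summing the batch: Σ batch = 628.1 lb; ignition loss, Σ(batch × LOI) = 128.1 lb; yield: glass divided by total = 79.61%.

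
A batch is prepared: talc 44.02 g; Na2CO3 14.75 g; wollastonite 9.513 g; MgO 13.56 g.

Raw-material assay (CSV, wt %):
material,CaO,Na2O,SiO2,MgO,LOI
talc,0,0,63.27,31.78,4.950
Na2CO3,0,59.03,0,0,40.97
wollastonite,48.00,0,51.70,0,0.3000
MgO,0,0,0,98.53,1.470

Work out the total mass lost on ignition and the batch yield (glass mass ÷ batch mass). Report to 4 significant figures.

In-progress results are printed, rounded to 4 significant digits, across the worked steps — all internal work keeps full float precision in every operation; each reported number includes exactly one rounding. Derived quantities, including ignition loss, yield, the totals, glass mass, four oxide percentages, are computed starting from the weights per 73.39 g of glass in exact precision, precisely as stated by the problem or answer text.
LOI of each material in turn:
  talc: 44.02 × 0.04950 = 2.179 g
  Na2CO3: 14.75 × 0.4097 = 6.043 g
  wollastonite: 9.513 × 0.003000 = 0.02854 g
  MgO: 13.56 × 0.01470 = 0.1993 g
Total LOI = 8.450 g
Glass = batch − LOI = 81.84 − 8.450 = 73.39 g

LOI loss = 8.450 g; glass = 73.39 g; yield = 89.68%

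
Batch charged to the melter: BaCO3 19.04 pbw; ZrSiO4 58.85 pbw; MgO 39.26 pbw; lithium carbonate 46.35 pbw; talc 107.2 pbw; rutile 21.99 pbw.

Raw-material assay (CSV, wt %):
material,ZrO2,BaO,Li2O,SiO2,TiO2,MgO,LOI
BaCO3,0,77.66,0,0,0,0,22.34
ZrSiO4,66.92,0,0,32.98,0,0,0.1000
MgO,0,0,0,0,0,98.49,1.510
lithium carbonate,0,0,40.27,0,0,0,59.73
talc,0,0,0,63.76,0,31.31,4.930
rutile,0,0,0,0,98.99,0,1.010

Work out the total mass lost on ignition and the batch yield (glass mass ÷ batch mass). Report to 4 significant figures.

Every computation maintains full float precision at all times. Working values are displayed, with 4-significant-digit rounding, across the worked steps — every reported figure sees exactly one rounding. Derived quantities (the six compositions, totals, net glass mass, the yield, LOI) are computed using the weight values on 254.6 pbw of glass at full float precision, exactly as shown in the question or the answer.
Per-material ignition loss:
  BaCO3: 19.04 × 0.2234 = 4.254 pbw
  ZrSiO4: 58.85 × 0.001000 = 0.05885 pbw
  MgO: 39.26 × 0.01510 = 0.5928 pbw
  lithium carbonate: 46.35 × 0.5973 = 27.68 pbw
  talc: 107.2 × 0.04930 = 5.285 pbw
  rutile: 21.99 × 0.01010 = 0.2221 pbw
Total LOI = 38.10 pbw
Glass = batch − LOI = 292.7 − 38.10 = 254.6 pbw

LOI loss = 38.10 pbw; glass = 254.6 pbw; yield = 86.98%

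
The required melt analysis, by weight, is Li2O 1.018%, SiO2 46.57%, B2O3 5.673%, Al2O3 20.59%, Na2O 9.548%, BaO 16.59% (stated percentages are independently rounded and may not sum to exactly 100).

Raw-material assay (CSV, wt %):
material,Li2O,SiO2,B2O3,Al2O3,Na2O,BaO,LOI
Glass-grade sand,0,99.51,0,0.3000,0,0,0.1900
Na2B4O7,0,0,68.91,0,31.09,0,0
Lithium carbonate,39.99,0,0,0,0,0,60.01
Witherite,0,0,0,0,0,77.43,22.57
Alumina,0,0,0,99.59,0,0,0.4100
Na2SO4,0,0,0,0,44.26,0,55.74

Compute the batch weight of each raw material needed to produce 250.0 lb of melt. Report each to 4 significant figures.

The intermediate values are displayed, rounded to 4 significant digits, alongside each step; the working math maintains full precision at every stage — a single rounding completes each reported number; all derived quantities are carried at full precision (glass mass, the yield, totals, LOI, six oxide percentages) using the weight values per 250.0 lb of glass exactly as shown in the problem or the answer.
The oxide mass targets at 250.0 lb melt:
  Li2O: 1.018% × 250.0 = 2.545 lb
  SiO2: 46.57% × 250.0 = 116.4 lb
  B2O3: 5.673% × 250.0 = 14.18 lb
  Al2O3: 20.59% × 250.0 = 51.48 lb
  Na2O: 9.548% × 250.0 = 23.87 lb
  BaO: 16.59% × 250.0 = 41.48 lb
Verifying the oxide balance working from each reported weight, relative to the basis at hand (delivered sums recover each target up to rounding of the answer):
  Li2O: 6.364·0.3999 = 2.545 lb (target 2.545 lb)
  SiO2: 117.0·0.9951 = 116.4 lb (target 116.4 lb)
  B2O3: 20.58·0.6891 = 14.18 lb (target 14.18 lb)
  Al2O3: 117.0·0.003000 + 51.33·0.9959 = 51.47 lb (target 51.48 lb)
  Na2O: 20.58·0.3109 + 39.47·0.4426 = 23.87 lb (target 23.87 lb)
  BaO: 53.56·0.7743 = 41.47 lb (target 41.48 lb)
Glass-mass bookkeeping: net batch after ignition = 250.0 lb (the Σ of target masses is 250.0 lb; versus the stated basis of 250.0 lb — differing by rounding only).
Batch grand total — Σ batch = 288.3 lb; LOI loss = Σ batch·LOI = 38.34 lb; yield, glass over the total, = 86.70%.

Batch per 250.0 lb melt:
  Glass-grade sand: 117.0 lb
  Na2B4O7: 20.58 lb
  Lithium carbonate: 6.364 lb
  Witherite: 53.56 lb
  Alumina: 51.33 lb
  Na2SO4: 39.47 lb
Total batch = 288.3 lb; LOI loss = 38.34 lb; yield = 86.70%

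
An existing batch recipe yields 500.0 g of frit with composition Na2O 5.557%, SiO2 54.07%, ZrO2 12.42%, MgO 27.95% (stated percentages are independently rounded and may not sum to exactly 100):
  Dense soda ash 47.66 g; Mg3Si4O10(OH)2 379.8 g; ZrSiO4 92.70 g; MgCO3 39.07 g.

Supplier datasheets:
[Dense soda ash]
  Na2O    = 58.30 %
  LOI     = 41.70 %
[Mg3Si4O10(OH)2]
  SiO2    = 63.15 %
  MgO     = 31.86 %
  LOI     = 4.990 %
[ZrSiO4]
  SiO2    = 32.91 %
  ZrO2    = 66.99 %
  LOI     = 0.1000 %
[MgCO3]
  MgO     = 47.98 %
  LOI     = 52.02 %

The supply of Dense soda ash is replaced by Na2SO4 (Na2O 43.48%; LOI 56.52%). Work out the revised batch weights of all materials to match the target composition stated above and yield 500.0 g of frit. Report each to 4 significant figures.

Revised batch per 500.0 g frit:
  Na2SO4: 63.90 g
  Mg3Si4O10(OH)2: 379.8 g
  ZrSiO4: 92.70 g
  MgCO3: 39.07 g
Total batch = 575.5 g; LOI loss = 75.49 g

Every computation carries full precision at all times — working values are displayed rounded off to 4 significant figures alongside each step. Each reported result is rounded just once. The derived quantities (ignition loss, the totals, glass mass, yield, the four compositions) are carried at exact precision from the weighed amounts at 500.0 g of glass, as quoted within the problem or the answer.
The oxide mass targets at 500.0 g frit:
  Na2O: 5.557% × 500.0 = 27.78 g
  SiO2: 54.07% × 500.0 = 270.4 g
  ZrO2: 12.42% × 500.0 = 62.10 g
  MgO: 27.95% × 500.0 = 139.8 g
Oxide-by-oxide audit with the batch weights as given, for the quoted basis mass (every target is met by its sum given rounding of the digits):
  Na2O: 63.90·0.4348 = 27.78 g (target 27.78 g)
  SiO2: 379.8·0.6315 + 92.70·0.3291 = 270.4 g (target 270.4 g)
  ZrO2: 92.70·0.6699 = 62.10 g (target 62.10 g)
  MgO: 379.8·0.3186 + 39.07·0.4798 = 139.8 g (target 139.8 g)
Glass-mass bookkeeping: total charge less LOI = 500.0 g (summing oxide targets gives 500.0 g; basis as stated: 500.0 g — any gap is answer rounding).
Batch total: Σ batch = 575.5 g; LOI loss = Σ batch·LOI = 75.49 g; glass ÷ batch gives a yield of 86.88%.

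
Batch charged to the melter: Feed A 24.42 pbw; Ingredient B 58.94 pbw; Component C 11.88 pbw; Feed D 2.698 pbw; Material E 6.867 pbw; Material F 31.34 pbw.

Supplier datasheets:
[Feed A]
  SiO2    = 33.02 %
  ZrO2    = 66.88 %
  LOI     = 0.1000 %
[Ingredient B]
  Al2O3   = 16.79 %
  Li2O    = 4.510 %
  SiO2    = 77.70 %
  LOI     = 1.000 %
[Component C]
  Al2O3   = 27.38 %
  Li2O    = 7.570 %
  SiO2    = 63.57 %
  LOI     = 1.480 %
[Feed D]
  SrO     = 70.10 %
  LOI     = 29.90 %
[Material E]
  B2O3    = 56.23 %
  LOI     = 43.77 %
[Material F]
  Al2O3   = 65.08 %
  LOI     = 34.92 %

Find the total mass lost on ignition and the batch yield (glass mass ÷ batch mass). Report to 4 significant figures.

Working values are printed, rounded to four significant digits, when written out — the working math maintains exact precision all the way through. Every reported number takes a single rounding; derived quantities (yield, LOI, six oxide percentages, net glass mass, totals) are rebuilt from the weighed amounts for 120.6 pbw of glass in exact precision as written in the problem or answer text.
Per-material ignition loss:
  Feed A: 24.42 × 0.001000 = 0.02442 pbw
  Ingredient B: 58.94 × 0.01000 = 0.5894 pbw
  Component C: 11.88 × 0.01480 = 0.1758 pbw
  Feed D: 2.698 × 0.2990 = 0.8067 pbw
  Material E: 6.867 × 0.4377 = 3.006 pbw
  Material F: 31.34 × 0.3492 = 10.94 pbw
Total LOI = 15.55 pbw
Glass = batch − LOI = 136.1 − 15.55 = 120.6 pbw

LOI loss = 15.55 pbw; glass = 120.6 pbw; yield = 88.58%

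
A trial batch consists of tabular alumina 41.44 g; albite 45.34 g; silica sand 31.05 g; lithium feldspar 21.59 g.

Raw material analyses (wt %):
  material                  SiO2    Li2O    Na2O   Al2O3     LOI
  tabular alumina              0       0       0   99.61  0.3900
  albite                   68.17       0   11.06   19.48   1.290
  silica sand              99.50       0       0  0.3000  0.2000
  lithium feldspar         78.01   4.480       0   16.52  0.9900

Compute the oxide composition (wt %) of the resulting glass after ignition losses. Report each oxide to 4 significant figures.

Glass mass = 138.4 g (batch 139.4 − LOI 1.022).
Composition: SiO2 56.83%, Li2O 0.6989%, Na2O 3.623%, Al2O3 38.85%

All internal work carries exact precision through the solve — intermediates are displayed (rounded to 4 significant figures) in the printout; a single rounding yields each reported value — all derived quantities, which include LOI, totals, four oxide percentages, glass mass, yield, are carried at exact precision, exactly as shown in either problem or answer, starting from the weights on 138.4 g of glass.
Delivered oxide masses:
  SiO2: 45.34·0.6817 + 31.05·0.9950 + 21.59·0.7801 = 78.65 g
  Li2O: 21.59·0.04480 = 0.9672 g
  Na2O: 45.34·0.1106 = 5.015 g
  Al2O3: 41.44·0.9961 + 45.34·0.1948 + 31.05·0.003000 + 21.59·0.1652 = 53.77 g
LOI: 41.44·0.003900 + 45.34·0.01290 + 31.05·0.002000 + 21.59·0.009900 = 1.022 g
The glass mass, total less LOI, = 139.4 − 1.022 = 138.4 g (= Σ oxide masses)
each wt % is 100 × oxide ÷ glass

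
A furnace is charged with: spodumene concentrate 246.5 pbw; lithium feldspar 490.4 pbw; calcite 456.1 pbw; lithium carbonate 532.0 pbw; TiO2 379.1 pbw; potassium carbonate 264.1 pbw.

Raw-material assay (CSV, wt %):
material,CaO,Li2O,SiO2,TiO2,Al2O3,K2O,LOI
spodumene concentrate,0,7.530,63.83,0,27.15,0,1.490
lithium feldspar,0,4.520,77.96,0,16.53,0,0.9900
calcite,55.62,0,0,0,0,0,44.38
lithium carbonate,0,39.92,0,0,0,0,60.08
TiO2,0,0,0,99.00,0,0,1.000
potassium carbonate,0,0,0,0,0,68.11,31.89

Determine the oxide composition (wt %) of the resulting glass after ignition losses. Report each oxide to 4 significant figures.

Glass mass = 1750 pbw (batch 2368 − LOI 618.6).
Composition: CaO 14.50%, Li2O 14.47%, SiO2 30.84%, TiO2 21.45%, Al2O3 8.458%, K2O 10.28%

Values along the way appear, rounded to 4 significant figures, in the working. All internal work holds full precision through the solve — a single rounding completes every reported number — derived quantities, which include totals, glass mass, the yield, six oxide percentages, ignition loss, are carried at full precision, exactly as shown in the question or the answer, from the batch weights for 1750 pbw of glass.
Per-oxide mass from batch:
  CaO: 456.1·0.5562 = 253.7 pbw
  Li2O: 246.5·0.07530 + 490.4·0.04520 + 532.0·0.3992 = 253.1 pbw
  SiO2: 246.5·0.6383 + 490.4·0.7796 = 539.7 pbw
  TiO2: 379.1·0.9900 = 375.3 pbw
  Al2O3: 246.5·0.2715 + 490.4·0.1653 = 148.0 pbw
  K2O: 264.1·0.6811 = 179.9 pbw
LOI: 246.5·0.01490 + 490.4·0.009900 + 456.1·0.4438 + 532.0·0.6008 + 379.1·0.01000 + 264.1·0.3189 = 618.6 pbw
The glass mass, total less LOI, = 2368 − 618.6 = 1750 pbw (the oxide masses sum to this)
each oxide over glass, ×100, is wt %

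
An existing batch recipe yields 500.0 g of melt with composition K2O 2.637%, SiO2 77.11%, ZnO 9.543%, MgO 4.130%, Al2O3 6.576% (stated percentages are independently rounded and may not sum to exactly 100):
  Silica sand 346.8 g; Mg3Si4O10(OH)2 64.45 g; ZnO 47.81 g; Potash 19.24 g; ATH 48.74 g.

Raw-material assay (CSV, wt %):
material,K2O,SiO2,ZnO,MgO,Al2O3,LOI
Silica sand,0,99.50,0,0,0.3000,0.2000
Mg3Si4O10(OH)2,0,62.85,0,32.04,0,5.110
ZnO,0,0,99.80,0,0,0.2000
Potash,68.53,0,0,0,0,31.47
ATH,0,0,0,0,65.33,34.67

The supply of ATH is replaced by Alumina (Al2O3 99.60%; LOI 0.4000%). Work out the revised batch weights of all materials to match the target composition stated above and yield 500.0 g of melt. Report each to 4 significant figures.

All arithmetic runs at full float precision from start to finish. Intermediates are displayed, with 4-significant-digit rounding, between the steps; every reported number sees exactly one rounding. The derived quantities are computed in exact precision (LOI, totals, yield, glass mass, five oxide percentages) starting from the weights on 500.0 g of glass, exactly as shown in either problem or answer.
Target oxide masses per 500.0 g melt:
  K2O: 2.637% × 500.0 = 13.18 g
  SiO2: 77.11% × 500.0 = 385.6 g
  ZnO: 9.543% × 500.0 = 47.72 g
  MgO: 4.130% × 500.0 = 20.65 g
  Al2O3: 6.576% × 500.0 = 32.88 g
Balance tally, oxide-wise, applying the batch weights above, for the quoted basis mass (oxide sums agree with the targets exact up to rounding of places):
  K2O: 19.24·0.6853 = 13.19 g (target 13.18 g)
  SiO2: 346.8·0.9950 + 64.45·0.6285 = 385.6 g (target 385.6 g)
  ZnO: 47.81·0.9980 = 47.71 g (target 47.72 g)
  MgO: 64.45·0.3204 = 20.65 g (target 20.65 g)
  Al2O3: 346.8·0.003000 + 31.97·0.9960 = 32.88 g (target 32.88 g)
Consistency of the glass mass: whole batch net of LOI = 500.0 g (the Σ of target masses is 500.0 g; basis as stated: 500.0 g — any gap is answer rounding).
Adding the batch up: Σ batch = 510.3 g; Σ batch·LOI gives LOI loss = 10.27 g; as yield: glass ÷ batch → 97.99%.

Revised batch per 500.0 g melt:
  Silica sand: 346.8 g
  Mg3Si4O10(OH)2: 64.45 g
  ZnO: 47.81 g
  Potash: 19.24 g
  Alumina: 31.97 g
Total batch = 510.3 g; LOI loss = 10.27 g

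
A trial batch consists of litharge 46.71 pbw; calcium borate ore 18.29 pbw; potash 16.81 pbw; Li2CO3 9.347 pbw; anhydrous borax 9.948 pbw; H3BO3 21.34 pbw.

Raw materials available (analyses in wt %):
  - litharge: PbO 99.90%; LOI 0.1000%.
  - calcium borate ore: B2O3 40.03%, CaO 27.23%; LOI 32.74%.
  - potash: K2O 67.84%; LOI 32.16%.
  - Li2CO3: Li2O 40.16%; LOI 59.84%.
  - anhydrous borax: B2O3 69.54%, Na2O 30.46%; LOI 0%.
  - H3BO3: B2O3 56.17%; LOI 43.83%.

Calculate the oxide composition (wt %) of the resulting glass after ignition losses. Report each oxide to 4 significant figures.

The working math holds full precision from start to finish — working values are rounded to four significant figures as shown — a single rounding yields every reported result; derived quantities are carried in exact precision (glass mass, the totals, the six compositions, ignition loss, yield) using the weight values on 96.06 pbw of glass, as set out in question or answer.
Oxide masses out of the charge:
  K2O: 16.81·0.6784 = 11.40 pbw
  B2O3: 18.29·0.4003 + 9.948·0.6954 + 21.34·0.5617 = 26.23 pbw
  Li2O: 9.347·0.4016 = 3.754 pbw
  CaO: 18.29·0.2723 = 4.980 pbw
  Na2O: 9.948·0.3046 = 3.030 pbw
  PbO: 46.71·0.9990 = 46.66 pbw
LOI: 46.71·0.001000 + 18.29·0.3274 + 16.81·0.3216 + 9.347·0.5984 + 21.34·0.4383 = 26.39 pbw
Net of LOI, the glass mass = 122.4 − 26.39 = 96.06 pbw (the oxide masses sum to this)
oxide / glass × 100 gives the wt %

Glass mass = 96.06 pbw (batch 122.4 − LOI 26.39).
Composition: K2O 11.87%, B2O3 27.30%, Li2O 3.908%, CaO 5.185%, Na2O 3.155%, PbO 48.58%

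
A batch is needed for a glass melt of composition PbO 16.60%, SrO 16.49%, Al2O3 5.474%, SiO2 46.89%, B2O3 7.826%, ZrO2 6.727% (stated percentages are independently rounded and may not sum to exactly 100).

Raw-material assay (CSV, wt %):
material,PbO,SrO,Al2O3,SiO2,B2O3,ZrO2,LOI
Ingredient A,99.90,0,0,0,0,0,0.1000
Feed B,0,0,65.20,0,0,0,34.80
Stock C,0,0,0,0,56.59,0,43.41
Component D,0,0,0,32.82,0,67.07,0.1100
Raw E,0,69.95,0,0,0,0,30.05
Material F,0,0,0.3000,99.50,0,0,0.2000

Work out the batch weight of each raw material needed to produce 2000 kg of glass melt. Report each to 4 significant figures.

Mid-chain values are displayed rounded to 4 significant figures — the working math runs at full float precision through every step; every reported number takes exactly one rounding; derived quantities are re-derived in full precision (glass mass, the yield, six oxide percentages, LOI, the totals) using the weight values for 2000 kg of glass precisely as stated by the question or the answer.
Oxide-by-oxide targets in 2000 kg glass melt:
  PbO: 16.60% × 2000 = 332.0 kg
  SrO: 16.49% × 2000 = 329.8 kg
  Al2O3: 5.474% × 2000 = 109.5 kg
  SiO2: 46.89% × 2000 = 937.8 kg
  B2O3: 7.826% × 2000 = 156.5 kg
  ZrO2: 6.727% × 2000 = 134.5 kg
Oxide-by-oxide audit per the reported batch figures, at the basis given (delivered sums recover each target inside rounding margins):
  PbO: 332.3·0.9990 = 332.0 kg (target 332.0 kg)
  SrO: 471.5·0.6995 = 329.8 kg (target 329.8 kg)
  Al2O3: 163.9·0.6520 + 876.3·0.003000 = 109.5 kg (target 109.5 kg)
  SiO2: 200.6·0.3282 + 876.3·0.9950 = 937.8 kg (target 937.8 kg)
  B2O3: 276.6·0.5659 = 156.5 kg (target 156.5 kg)
  ZrO2: 200.6·0.6707 = 134.5 kg (target 134.5 kg)
The glass-mass cross-check: batch total minus LOI = 2000 kg (the Σ of target masses is 2000 kg; the stated basis being 2000 kg — gaps are rounding artifacts).
Batch grand total — Σ batch = 2321 kg; the LOI term Σ batch·LOI equals 321.1 kg; yield: glass divided by total = 86.17%.

Batch per 2000 kg glass melt:
  Ingredient A: 332.3 kg
  Feed B: 163.9 kg
  Stock C: 276.6 kg
  Component D: 200.6 kg
  Raw E: 471.5 kg
  Material F: 876.3 kg
Total batch = 2321 kg; LOI loss = 321.1 kg; yield = 86.17%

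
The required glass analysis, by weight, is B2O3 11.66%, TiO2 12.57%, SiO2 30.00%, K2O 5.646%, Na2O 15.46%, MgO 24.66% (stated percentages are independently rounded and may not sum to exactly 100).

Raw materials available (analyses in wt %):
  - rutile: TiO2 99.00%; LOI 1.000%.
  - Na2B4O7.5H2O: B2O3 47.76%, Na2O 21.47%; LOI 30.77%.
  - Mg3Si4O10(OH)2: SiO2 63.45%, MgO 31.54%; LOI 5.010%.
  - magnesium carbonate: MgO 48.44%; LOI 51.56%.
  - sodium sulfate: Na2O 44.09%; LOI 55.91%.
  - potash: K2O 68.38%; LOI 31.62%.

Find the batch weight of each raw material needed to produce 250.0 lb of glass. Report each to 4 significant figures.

Batch per 250.0 lb glass:
  rutile: 31.74 lb
  Na2B4O7.5H2O: 61.03 lb
  Mg3Si4O10(OH)2: 118.2 lb
  magnesium carbonate: 50.31 lb
  sodium sulfate: 57.94 lb
  potash: 20.64 lb
Total batch = 339.9 lb; LOI loss = 89.88 lb; yield = 73.55%

The intermediate values are displayed, with 4-significant-digit rounding, as written. Every computation runs at full precision from first step to last — exactly one rounding is applied to every reported number. All derived quantities are recomputed using the weight values at 250.0 lb of glass at full float precision (ignition loss, yield, the totals, the six compositions, net glass mass) as quoted within either problem or answer.
Oxide-by-oxide targets in 250.0 lb glass:
  B2O3: 11.66% × 250.0 = 29.15 lb
  TiO2: 12.57% × 250.0 = 31.42 lb
  SiO2: 30.00% × 250.0 = 75.00 lb
  K2O: 5.646% × 250.0 = 14.12 lb
  Na2O: 15.46% × 250.0 = 38.65 lb
  MgO: 24.66% × 250.0 = 61.65 lb
Per-oxide balance check with the batch weights as given, at the basis given (delivered sums recover each target exact up to rounding of places):
  B2O3: 61.03·0.4776 = 29.15 lb (target 29.15 lb)
  TiO2: 31.74·0.9900 = 31.42 lb (target 31.42 lb)
  SiO2: 118.2·0.6345 = 75.00 lb (target 75.00 lb)
  K2O: 20.64·0.6838 = 14.11 lb (target 14.12 lb)
  Na2O: 61.03·0.2147 + 57.94·0.4409 = 38.65 lb (target 38.65 lb)
  MgO: 118.2·0.3154 + 50.31·0.4844 = 61.65 lb (target 61.65 lb)
Glass-mass sanity pass: total charge less LOI = 250.0 lb (the targets, summed, come to 250.0 lb; against the stated basis, 250.0 lb — gaps are rounding artifacts).
Batch total: Σ batch = 339.9 lb; Σ batch·LOI gives LOI loss = 89.88 lb; yield: glass divided by total = 73.55%.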